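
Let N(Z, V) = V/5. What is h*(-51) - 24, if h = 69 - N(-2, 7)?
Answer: -17358/5 ≈ -3471.6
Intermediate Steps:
N(Z, V) = V/5 (N(Z, V) = V*(⅕) = V/5)
h = 338/5 (h = 69 - 7/5 = 338/5 ≈ 67.600)
h*(-51) - 24 = (338/5)*(-51) - 24 = -17238/5 - 24 = -17358/5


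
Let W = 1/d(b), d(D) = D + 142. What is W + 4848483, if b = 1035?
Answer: 5706664492/1177 ≈ 4.8485e+6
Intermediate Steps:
d(D) = 142 + D
W = 1/1177 (W = 1/(142 + 1035) = 1/1177 ≈ 0.00084962)
W + 4848483 = 1/1177 + 4848483 = 5706664492/1177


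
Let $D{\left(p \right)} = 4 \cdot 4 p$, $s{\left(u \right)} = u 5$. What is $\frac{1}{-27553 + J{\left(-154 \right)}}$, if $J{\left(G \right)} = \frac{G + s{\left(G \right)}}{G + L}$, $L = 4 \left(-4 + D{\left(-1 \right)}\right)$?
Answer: $- \frac{39}{1074413} \approx -3.6299 \cdot 10^{-5}$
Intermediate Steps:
$s{\left(u \right)} = 5 u$
$D{\left(p \right)} = 16 p$
$L = -80$ ($L = 4 \left(-4 + 16 \left(-1\right)\right) = 4 \left(-4 - 16\right) = 4 \left(-20\right) = -80$)
$J{\left(G \right)} = \frac{6 G}{-80 + G}$ ($J{\left(G \right)} = \frac{G + 5 G}{G - 80} = \frac{6 G}{-80 + G}$)
$\frac{1}{-27553 + J{\left(-154 \right)}} = \frac{1}{-27553 + 6 \left(-154\right) \frac{1}{-80 - 154}} = \frac{1}{-27553 + 6 \left(-154\right) \frac{1}{-234}} = \frac{1}{-27553 + 6 \left(-154\right) \left(- \frac{1}{234}\right)} = \frac{1}{-27553 + \frac{154}{39}} = \frac{1}{- \frac{1074413}{39}} = - \frac{39}{1074413}$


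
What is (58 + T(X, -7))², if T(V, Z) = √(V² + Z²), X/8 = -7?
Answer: 6549 + 812*√65 ≈ 13096.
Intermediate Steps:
X = -56 (X = 8*(-7) = -56)
(58 + T(X, -7))² = (58 + √((-56)² + (-7)²))² = (58 + √(3136 + 49))² = (58 + √3185)² = (58 + 7*√65)²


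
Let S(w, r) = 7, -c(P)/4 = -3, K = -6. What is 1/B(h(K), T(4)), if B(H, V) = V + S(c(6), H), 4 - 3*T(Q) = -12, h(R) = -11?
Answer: 3/37 ≈ 0.081081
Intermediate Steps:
T(Q) = 16/3 (T(Q) = 4/3 - ⅓*(-12) = 4/3 + 4 = 16/3)
c(P) = 12 (c(P) = -4*(-3) = 12)
B(H, V) = 7 + V (B(H, V) = V + 7 = 7 + V)
1/B(h(K), T(4)) = 1/(7 + 16/3) = 1/(37/3) = 3/37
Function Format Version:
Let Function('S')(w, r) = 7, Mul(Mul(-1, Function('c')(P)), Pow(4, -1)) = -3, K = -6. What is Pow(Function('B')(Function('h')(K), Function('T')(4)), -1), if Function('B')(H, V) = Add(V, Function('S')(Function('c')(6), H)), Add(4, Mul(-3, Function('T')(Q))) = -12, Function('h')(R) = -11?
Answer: Rational(3, 37) ≈ 0.081081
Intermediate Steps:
Function('T')(Q) = Rational(16, 3) (Function('T')(Q) = Add(Rational(4, 3), Mul(Rational(-1, 3), -12)) = Add(Rational(4, 3), 4) = Rational(16, 3))
Function('c')(P) = 12 (Function('c')(P) = Mul(-4, -3) = 12)
Function('B')(H, V) = Add(7, V) (Function('B')(H, V) = Add(V, 7) = Add(7, V))
Pow(Function('B')(Function('h')(K), Function('T')(4)), -1) = Pow(Add(7, Rational(16, 3)), -1) = Pow(Rational(37, 3), -1) = Rational(3, 37)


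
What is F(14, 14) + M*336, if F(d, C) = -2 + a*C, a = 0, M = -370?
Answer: -124322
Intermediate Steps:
F(d, C) = -2 (F(d, C) = -2 + 0*C = -2 + 0 = -2)
F(14, 14) + M*336 = -2 - 370*336 = -2 - 124320 = -124322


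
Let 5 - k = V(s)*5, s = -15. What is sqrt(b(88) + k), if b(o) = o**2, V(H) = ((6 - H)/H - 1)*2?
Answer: sqrt(7773) ≈ 88.165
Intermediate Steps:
V(H) = -2 + 2*(6 - H)/H (V(H) = ((6 - H)/H - 1)*2 = (-1 + (6 - H)/H)*2 = -2 + 2*(6 - H)/H)
k = 29 (k = 5 - (-4 + 12/(-15))*5 = 5 - (-4 + 12*(-1/15))*5 = 5 - (-4 - 4/5)*5 = 5 - (-24)*5/5 = 5 - 1*(-24) = 5 + 24 = 29)
sqrt(b(88) + k) = sqrt(88**2 + 29) = sqrt(7744 + 29) = sqrt(7773)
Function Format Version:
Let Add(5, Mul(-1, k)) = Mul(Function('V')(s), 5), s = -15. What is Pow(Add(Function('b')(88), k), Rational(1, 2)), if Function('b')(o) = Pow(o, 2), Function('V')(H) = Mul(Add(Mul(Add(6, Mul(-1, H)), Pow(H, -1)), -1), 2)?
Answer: Pow(7773, Rational(1, 2)) ≈ 88.165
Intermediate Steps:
Function('V')(H) = Add(-2, Mul(2, Pow(H, -1), Add(6, Mul(-1, H)))) (Function('V')(H) = Mul(Add(Mul(Pow(H, -1), Add(6, Mul(-1, H))), -1), 2) = Mul(Add(-1, Mul(Pow(H, -1), Add(6, Mul(-1, H)))), 2) = Add(-2, Mul(2, Pow(H, -1), Add(6, Mul(-1, H)))))
k = 29 (k = Add(5, Mul(-1, Mul(Add(-4, Mul(12, Pow(-15, -1))), 5))) = Add(5, Mul(-1, Mul(Add(-4, Mul(12, Rational(-1, 15))), 5))) = Add(5, Mul(-1, Mul(Add(-4, Rational(-4, 5)), 5))) = Add(5, Mul(-1, Mul(Rational(-24, 5), 5))) = Add(5, Mul(-1, -24)) = Add(5, 24) = 29)
Pow(Add(Function('b')(88), k), Rational(1, 2)) = Pow(Add(Pow(88, 2), 29), Rational(1, 2)) = Pow(Add(7744, 29), Rational(1, 2)) = Pow(7773, Rational(1, 2))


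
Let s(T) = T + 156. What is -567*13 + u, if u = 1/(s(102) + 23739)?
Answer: -176881886/23997 ≈ -7371.0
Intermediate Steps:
s(T) = 156 + T
u = 1/23997 (u = 1/((156 + 102) + 23739) = 1/(258 + 23739) = 1/23997 ≈ 4.1672e-5)
-567*13 + u = -567*13 + 1/23997 = -7371 + 1/23997 = -176881886/23997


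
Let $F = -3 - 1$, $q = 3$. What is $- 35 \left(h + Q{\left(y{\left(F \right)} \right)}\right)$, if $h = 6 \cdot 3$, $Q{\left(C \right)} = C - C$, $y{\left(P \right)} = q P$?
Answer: $-630$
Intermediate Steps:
$F = -4$ ($F = -3 - 1 = -4$)
$y{\left(P \right)} = 3 P$
$Q{\left(C \right)} = 0$
$h = 18$
$- 35 \left(h + Q{\left(y{\left(F \right)} \right)}\right) = - 35 \left(18 + 0\right) = \left(-35\right) 18 = -630$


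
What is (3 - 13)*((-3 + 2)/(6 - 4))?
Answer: 5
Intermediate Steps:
(3 - 13)*((-3 + 2)/(6 - 4)) = -(-10)/2 = -10*(-½) = 5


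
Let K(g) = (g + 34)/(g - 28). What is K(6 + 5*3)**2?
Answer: 3025/49 ≈ 61.735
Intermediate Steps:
K(g) = (34 + g)/(-28 + g)
K(6 + 5*3)**2 = ((34 + (6 + 5*3))/(-28 + (6 + 5*3)))**2 = ((34 + (6 + 15))/(-28 + (6 + 15)))**2 = ((34 + 21)/(-28 + 21))**2 = (55/(-7))**2 = (-1/7*55)**2 = (-55/7)**2 = 3025/49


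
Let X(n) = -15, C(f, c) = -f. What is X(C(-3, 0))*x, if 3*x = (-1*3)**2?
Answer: -45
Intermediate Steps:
x = 3 (x = (-1*3)**2/3 = (1/3)*(-3)**2 = (1/3)*9 = 3)
X(C(-3, 0))*x = -15*3 = -45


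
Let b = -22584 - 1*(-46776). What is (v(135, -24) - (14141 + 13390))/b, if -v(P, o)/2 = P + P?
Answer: -3119/2688 ≈ -1.1603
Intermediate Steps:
v(P, o) = -4*P (v(P, o) = -2*(P + P) = -4*P)
b = 24192 (b = -22584 + 46776 = 24192)
(v(135, -24) - (14141 + 13390))/b = (-4*135 - (14141 + 13390))/24192 = (-540 - 1*27531)*(1/24192) = (-540 - 27531)*(1/24192) = -28071*1/24192 = -3119/2688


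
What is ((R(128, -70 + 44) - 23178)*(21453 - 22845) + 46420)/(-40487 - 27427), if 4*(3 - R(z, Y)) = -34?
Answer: -16147094/33957 ≈ -475.52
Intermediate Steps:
R(z, Y) = 23/2 (R(z, Y) = 3 - ¼*(-34) = 3 + 17/2 = 23/2)
((R(128, -70 + 44) - 23178)*(21453 - 22845) + 46420)/(-40487 - 27427) = ((23/2 - 23178)*(21453 - 22845) + 46420)/(-40487 - 27427) = (-46333/2*(-1392) + 46420)/(-67914) = (32247768 + 46420)*(-1/67914) = 32294188*(-1/67914) = -16147094/33957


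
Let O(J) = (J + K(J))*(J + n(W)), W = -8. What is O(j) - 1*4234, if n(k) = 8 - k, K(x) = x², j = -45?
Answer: -61654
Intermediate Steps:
O(J) = (16 + J)*(J + J²) (O(J) = (J + J²)*(J + (8 - 1*(-8))) = (J + J²)*(J + (8 + 8)) = (J + J²)*(J + 16) = (J + J²)*(16 + J) = (16 + J)*(J + J²))
O(j) - 1*4234 = -45*(16 + (-45)² + 17*(-45)) - 1*4234 = -45*(16 + 2025 - 765) - 4234 = -45*1276 - 4234 = -57420 - 4234 = -61654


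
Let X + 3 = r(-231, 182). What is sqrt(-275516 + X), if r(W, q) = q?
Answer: 3*I*sqrt(30593) ≈ 524.73*I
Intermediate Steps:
X = 179 (X = -3 + 182 = 179)
sqrt(-275516 + X) = sqrt(-275516 + 179) = sqrt(-275337) = 3*I*sqrt(30593)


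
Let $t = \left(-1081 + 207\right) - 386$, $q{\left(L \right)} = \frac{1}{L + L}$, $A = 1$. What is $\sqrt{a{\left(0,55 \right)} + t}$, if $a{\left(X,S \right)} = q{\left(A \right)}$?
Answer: $\frac{i \sqrt{5038}}{2} \approx 35.489 i$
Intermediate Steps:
$q{\left(L \right)} = \frac{1}{2 L}$
$a{\left(X,S \right)} = \frac{1}{2}$ ($a{\left(X,S \right)} = \frac{1}{2 \cdot 1} = \frac{1}{2} \cdot 1 = \frac{1}{2}$)
$t = -1260$ ($t = -874 - 386 = -1260$)
$\sqrt{a{\left(0,55 \right)} + t} = \sqrt{\frac{1}{2} - 1260} = \sqrt{- \frac{2519}{2}} = \frac{i \sqrt{5038}}{2}$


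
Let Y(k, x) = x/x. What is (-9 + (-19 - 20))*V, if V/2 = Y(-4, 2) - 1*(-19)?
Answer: -1920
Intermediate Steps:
Y(k, x) = 1
V = 40 (V = 2*(1 - 1*(-19)) = 2*(1 + 19) = 2*20 = 40)
(-9 + (-19 - 20))*V = (-9 + (-19 - 20))*40 = (-9 - 39)*40 = -48*40 = -1920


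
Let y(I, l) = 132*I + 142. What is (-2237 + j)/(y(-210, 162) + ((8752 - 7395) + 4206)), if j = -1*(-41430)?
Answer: -5599/3145 ≈ -1.7803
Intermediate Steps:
y(I, l) = 142 + 132*I
j = 41430
(-2237 + j)/(y(-210, 162) + ((8752 - 7395) + 4206)) = (-2237 + 41430)/((142 + 132*(-210)) + ((8752 - 7395) + 4206)) = 39193/((142 - 27720) + (1357 + 4206)) = 39193/(-27578 + 5563) = 39193/(-22015) = 39193*(-1/22015) = -5599/3145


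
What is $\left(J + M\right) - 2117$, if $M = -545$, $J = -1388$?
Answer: $-4050$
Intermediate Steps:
$\left(J + M\right) - 2117 = \left(-1388 - 545\right) - 2117 = -1933 - 2117 = -4050$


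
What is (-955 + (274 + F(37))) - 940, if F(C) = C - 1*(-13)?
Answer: -1571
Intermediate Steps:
F(C) = 13 + C (F(C) = C + 13 = 13 + C)
(-955 + (274 + F(37))) - 940 = (-955 + (274 + (13 + 37))) - 940 = (-955 + (274 + 50)) - 940 = (-955 + 324) - 940 = -631 - 940 = -1571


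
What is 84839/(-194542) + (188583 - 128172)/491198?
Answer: -7480067590/23889660329 ≈ -0.31311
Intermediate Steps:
84839/(-194542) + (188583 - 128172)/491198 = 84839*(-1/194542) + 60411*(1/491198) = -84839/194542 + 60411/491198 = -7480067590/23889660329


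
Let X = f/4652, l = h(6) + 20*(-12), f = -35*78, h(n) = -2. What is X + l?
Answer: -564257/2326 ≈ -242.59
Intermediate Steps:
f = -2730
l = -242 (l = -2 + 20*(-12) = -2 - 240 = -242)
X = -1365/2326 (X = -2730/4652 = -2730*1/4652 = -1365/2326 ≈ -0.58684)
X + l = -1365/2326 - 242 = -564257/2326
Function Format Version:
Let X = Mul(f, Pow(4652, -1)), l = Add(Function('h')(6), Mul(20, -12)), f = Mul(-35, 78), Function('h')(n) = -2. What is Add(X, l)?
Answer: Rational(-564257, 2326) ≈ -242.59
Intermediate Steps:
f = -2730
l = -242 (l = Add(-2, Mul(20, -12)) = Add(-2, -240) = -242)
X = Rational(-1365, 2326) (X = Mul(-2730, Pow(4652, -1)) = Mul(-2730, Rational(1, 4652)) = Rational(-1365, 2326) ≈ -0.58684)
Add(X, l) = Add(Rational(-1365, 2326), -242) = Rational(-564257, 2326)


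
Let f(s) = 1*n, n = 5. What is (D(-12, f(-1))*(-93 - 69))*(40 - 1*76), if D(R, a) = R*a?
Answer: -349920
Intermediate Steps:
f(s) = 5 (f(s) = 1*5 = 5)
(D(-12, f(-1))*(-93 - 69))*(40 - 1*76) = ((-12*5)*(-93 - 69))*(40 - 1*76) = (-60*(-162))*(40 - 76) = 9720*(-36) = -349920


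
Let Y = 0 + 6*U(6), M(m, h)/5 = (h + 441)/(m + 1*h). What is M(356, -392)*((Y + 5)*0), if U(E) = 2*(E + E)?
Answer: 0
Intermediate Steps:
U(E) = 4*E (U(E) = 2*(2*E) = 4*E)
M(m, h) = 5*(441 + h)/(h + m) (M(m, h) = 5*((h + 441)/(m + 1*h)) = 5*((441 + h)/(m + h)) = 5*((441 + h)/(h + m)) = 5*(441 + h)/(h + m))
Y = 144 (Y = 0 + 6*(4*6) = 0 + 6*24 = 0 + 144 = 144)
M(356, -392)*((Y + 5)*0) = (5*(441 - 392)/(-392 + 356))*((144 + 5)*0) = (5*49/(-36))*(149*0) = (5*(-1/36)*49)*0 = -245/36*0 = 0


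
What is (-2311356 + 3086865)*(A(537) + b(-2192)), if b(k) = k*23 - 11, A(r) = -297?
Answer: -39336918516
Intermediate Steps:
b(k) = -11 + 23*k (b(k) = 23*k - 11 = -11 + 23*k)
(-2311356 + 3086865)*(A(537) + b(-2192)) = (-2311356 + 3086865)*(-297 + (-11 + 23*(-2192))) = 775509*(-297 + (-11 - 50416)) = 775509*(-297 - 50427) = 775509*(-50724) = -39336918516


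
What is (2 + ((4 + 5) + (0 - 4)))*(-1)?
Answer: -7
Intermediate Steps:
(2 + ((4 + 5) + (0 - 4)))*(-1) = (2 + (9 - 4))*(-1) = (2 + 5)*(-1) = 7*(-1) = -7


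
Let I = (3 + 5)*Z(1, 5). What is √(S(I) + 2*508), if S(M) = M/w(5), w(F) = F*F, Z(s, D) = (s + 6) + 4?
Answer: 12*√177/5 ≈ 31.930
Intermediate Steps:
Z(s, D) = 10 + s (Z(s, D) = (6 + s) + 4 = 10 + s)
I = 88 (I = (3 + 5)*(10 + 1) = 8*11 = 88)
w(F) = F²
S(M) = M/25 (S(M) = M/(5²) = M/25)
√(S(I) + 2*508) = √((1/25)*88 + 2*508) = √(88/25 + 1016) = √(25488/25) = 12*√177/5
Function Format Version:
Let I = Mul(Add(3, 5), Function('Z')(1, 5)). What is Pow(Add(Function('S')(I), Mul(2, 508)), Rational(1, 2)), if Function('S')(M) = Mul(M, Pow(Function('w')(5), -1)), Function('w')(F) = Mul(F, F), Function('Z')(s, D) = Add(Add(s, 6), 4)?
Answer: Mul(Rational(12, 5), Pow(177, Rational(1, 2))) ≈ 31.930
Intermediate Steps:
Function('Z')(s, D) = Add(10, s) (Function('Z')(s, D) = Add(Add(6, s), 4) = Add(10, s))
I = 88 (I = Mul(Add(3, 5), Add(10, 1)) = Mul(8, 11) = 88)
Function('w')(F) = Pow(F, 2)
Function('S')(M) = Mul(Rational(1, 25), M) (Function('S')(M) = Mul(M, Pow(Pow(5, 2), -1)) = Mul(M, Pow(25, -1)) = Mul(M, Rational(1, 25)) = Mul(Rational(1, 25), M))
Pow(Add(Function('S')(I), Mul(2, 508)), Rational(1, 2)) = Pow(Add(Mul(Rational(1, 25), 88), Mul(2, 508)), Rational(1, 2)) = Pow(Add(Rational(88, 25), 1016), Rational(1, 2)) = Pow(Rational(25488, 25), Rational(1, 2)) = Mul(Rational(12, 5), Pow(177, Rational(1, 2)))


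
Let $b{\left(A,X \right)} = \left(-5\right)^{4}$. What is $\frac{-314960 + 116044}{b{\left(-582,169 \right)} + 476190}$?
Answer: $- \frac{198916}{476815} \approx -0.41718$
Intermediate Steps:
$b{\left(A,X \right)} = 625$
$\frac{-314960 + 116044}{b{\left(-582,169 \right)} + 476190} = \frac{-314960 + 116044}{625 + 476190} = - \frac{198916}{476815}$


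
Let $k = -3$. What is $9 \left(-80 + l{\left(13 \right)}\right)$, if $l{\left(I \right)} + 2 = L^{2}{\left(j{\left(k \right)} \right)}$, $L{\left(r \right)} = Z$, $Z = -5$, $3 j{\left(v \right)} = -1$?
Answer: $-513$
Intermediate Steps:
$j{\left(v \right)} = - \frac{1}{3}$ ($j{\left(v \right)} = \frac{1}{3} \left(-1\right) = - \frac{1}{3}$)
$L{\left(r \right)} = -5$
$l{\left(I \right)} = 23$ ($l{\left(I \right)} = -2 + \left(-5\right)^{2} = -2 + 25 = 23$)
$9 \left(-80 + l{\left(13 \right)}\right) = 9 \left(-80 + 23\right) = 9 \left(-57\right) = -513$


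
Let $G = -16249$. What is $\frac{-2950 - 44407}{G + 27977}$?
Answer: $- \frac{47357}{11728} \approx -4.0379$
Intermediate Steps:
$\frac{-2950 - 44407}{G + 27977} = \frac{-2950 - 44407}{-16249 + 27977} = - \frac{47357}{11728}$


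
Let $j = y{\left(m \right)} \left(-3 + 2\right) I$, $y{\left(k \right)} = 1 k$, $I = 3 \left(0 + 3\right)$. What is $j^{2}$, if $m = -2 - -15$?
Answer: $13689$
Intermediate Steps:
$I = 9$ ($I = 3 \cdot 3 = 9$)
$m = 13$ ($m = -2 + 15 = 13$)
$y{\left(k \right)} = k$
$j = -117$ ($j = 13 \left(-3 + 2\right) 9 = 13 \left(-1\right) 9 = \left(-13\right) 9 = -117$)
$j^{2} = \left(-117\right)^{2} = 13689$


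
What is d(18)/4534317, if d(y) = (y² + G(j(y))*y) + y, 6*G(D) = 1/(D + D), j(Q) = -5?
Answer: 1139/15114390 ≈ 7.5359e-5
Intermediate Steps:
G(D) = 1/(12*D) (G(D) = 1/(6*(D + D)) = 1/(6*((2*D))) = (1/(2*D))/6 = 1/(12*D))
d(y) = y² + 59*y/60 (d(y) = (y² + ((1/12)/(-5))*y) + y = (y² + ((1/12)*(-⅕))*y) + y = (y² - y/60) + y = y² + 59*y/60)
d(18)/4534317 = ((1/60)*18*(59 + 60*18))/4534317 = ((1/60)*18*(59 + 1080))*(1/4534317) = ((1/60)*18*1139)*(1/4534317) = (3417/10)*(1/4534317) = 1139/15114390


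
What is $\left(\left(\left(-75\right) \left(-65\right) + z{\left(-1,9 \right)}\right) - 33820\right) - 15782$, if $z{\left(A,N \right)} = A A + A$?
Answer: $-44727$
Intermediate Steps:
$z{\left(A,N \right)} = A + A^{2}$ ($z{\left(A,N \right)} = A^{2} + A = A + A^{2}$)
$\left(\left(\left(-75\right) \left(-65\right) + z{\left(-1,9 \right)}\right) - 33820\right) - 15782 = \left(\left(\left(-75\right) \left(-65\right) - \left(1 - 1\right)\right) - 33820\right) - 15782 = \left(\left(4875 - 0\right) - 33820\right) - 15782 = \left(\left(4875 + 0\right) - 33820\right) - 15782 = \left(4875 - 33820\right) - 15782 = -28945 - 15782 = -44727$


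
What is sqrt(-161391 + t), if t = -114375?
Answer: I*sqrt(275766) ≈ 525.13*I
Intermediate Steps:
sqrt(-161391 + t) = sqrt(-161391 - 114375) = sqrt(-275766) = I*sqrt(275766)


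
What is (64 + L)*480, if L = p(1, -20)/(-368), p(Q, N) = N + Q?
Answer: 707130/23 ≈ 30745.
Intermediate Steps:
L = 19/368 (L = (-20 + 1)/(-368) = -19*(-1/368) = 19/368 ≈ 0.051630)
(64 + L)*480 = (64 + 19/368)*480 = (23571/368)*480 = 707130/23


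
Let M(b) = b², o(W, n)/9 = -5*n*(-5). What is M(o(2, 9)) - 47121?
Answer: 4053504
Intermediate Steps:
o(W, n) = 225*n (o(W, n) = 9*(-5*n*(-5)) = 9*(25*n) = 225*n)
M(o(2, 9)) - 47121 = (225*9)² - 47121 = 2025² - 47121 = 4100625 - 47121 = 4053504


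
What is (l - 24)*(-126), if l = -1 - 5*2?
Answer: 4410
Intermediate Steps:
l = -11 (l = -1 - 10 = -11)
(l - 24)*(-126) = (-11 - 24)*(-126) = -35*(-126) = 4410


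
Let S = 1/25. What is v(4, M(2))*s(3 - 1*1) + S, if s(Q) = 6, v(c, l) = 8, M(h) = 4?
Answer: 1201/25 ≈ 48.040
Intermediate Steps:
S = 1/25 ≈ 0.040000
v(4, M(2))*s(3 - 1*1) + S = 8*6 + 1/25 = 48 + 1/25 = 1201/25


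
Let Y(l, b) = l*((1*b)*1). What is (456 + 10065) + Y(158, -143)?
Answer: -12073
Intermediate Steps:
Y(l, b) = b*l (Y(l, b) = l*(b*1) = l*b = b*l)
(456 + 10065) + Y(158, -143) = (456 + 10065) - 143*158 = 10521 - 22594 = -12073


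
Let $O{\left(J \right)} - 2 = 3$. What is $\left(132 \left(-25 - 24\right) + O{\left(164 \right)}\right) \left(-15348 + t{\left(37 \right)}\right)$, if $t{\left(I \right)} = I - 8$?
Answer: $99006697$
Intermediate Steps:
$t{\left(I \right)} = -8 + I$ ($t{\left(I \right)} = I - 8 = -8 + I$)
$O{\left(J \right)} = 5$ ($O{\left(J \right)} = 2 + 3 = 5$)
$\left(132 \left(-25 - 24\right) + O{\left(164 \right)}\right) \left(-15348 + t{\left(37 \right)}\right) = \left(132 \left(-25 - 24\right) + 5\right) \left(-15348 + \left(-8 + 37\right)\right) = \left(132 \left(-49\right) + 5\right) \left(-15348 + 29\right) = \left(-6468 + 5\right) \left(-15319\right) = \left(-6463\right) \left(-15319\right) = 99006697$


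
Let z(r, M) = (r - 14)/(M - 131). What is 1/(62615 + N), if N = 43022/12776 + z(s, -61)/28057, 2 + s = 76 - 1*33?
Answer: 2867649856/179567552265099 ≈ 1.5970e-5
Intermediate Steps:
s = 41 (s = -2 + (76 - 1*33) = -2 + (76 - 33) = -2 + 43 = 41)
z(r, M) = (-14 + r)/(-131 + M)
N = 9656531659/2867649856 (N = 43022/12776 + ((-14 + 41)/(-131 - 61))/28057 = 43022*(1/12776) + (27/(-192))*(1/28057) = 21511/6388 - 1/192*27*(1/28057) = 21511/6388 - 9/64*1/28057 = 21511/6388 - 9/1795648 = 9656531659/2867649856 ≈ 3.3674)
1/(62615 + N) = 1/(62615 + 9656531659/2867649856) = 1/(179567552265099/2867649856) = 2867649856/179567552265099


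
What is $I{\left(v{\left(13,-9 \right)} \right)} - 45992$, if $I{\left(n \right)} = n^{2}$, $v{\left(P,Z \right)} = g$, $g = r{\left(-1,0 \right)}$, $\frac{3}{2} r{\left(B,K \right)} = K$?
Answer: $-45992$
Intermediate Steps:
$r{\left(B,K \right)} = \frac{2 K}{3}$
$g = 0$ ($g = \frac{2}{3} \cdot 0 = 0$)
$v{\left(P,Z \right)} = 0$
$I{\left(v{\left(13,-9 \right)} \right)} - 45992 = 0^{2} - 45992 = 0 - 45992 = -45992$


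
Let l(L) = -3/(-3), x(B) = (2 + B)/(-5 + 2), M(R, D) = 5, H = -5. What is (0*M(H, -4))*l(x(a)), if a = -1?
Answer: 0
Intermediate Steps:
x(B) = -⅔ - B/3 (x(B) = (2 + B)/(-3) = (2 + B)*(-⅓) = -⅔ - B/3)
l(L) = 1 (l(L) = -3*(-⅓) = 1)
(0*M(H, -4))*l(x(a)) = (0*5)*1 = 0*1 = 0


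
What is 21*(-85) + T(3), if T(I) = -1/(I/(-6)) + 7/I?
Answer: -5342/3 ≈ -1780.7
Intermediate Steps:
T(I) = 13/I (T(I) = -1/(I*(-1/6)) + 7/I = -1/((-I/6)) + 7/I = -(-6)/I + 7/I = 6/I + 7/I = 13/I)
21*(-85) + T(3) = 21*(-85) + 13/3 = -1785 + 13*(1/3) = -1785 + 13/3 = -5342/3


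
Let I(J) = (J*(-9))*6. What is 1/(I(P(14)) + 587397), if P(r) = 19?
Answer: 1/586371 ≈ 1.7054e-6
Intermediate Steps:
I(J) = -54*J (I(J) = -9*J*6 = -54*J)
1/(I(P(14)) + 587397) = 1/(-54*19 + 587397) = 1/(-1026 + 587397) = 1/586371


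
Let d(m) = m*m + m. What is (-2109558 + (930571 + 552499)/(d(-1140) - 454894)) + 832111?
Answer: -538804686466/421783 ≈ -1.2774e+6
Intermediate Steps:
d(m) = m + m² (d(m) = m² + m = m + m²)
(-2109558 + (930571 + 552499)/(d(-1140) - 454894)) + 832111 = (-2109558 + (930571 + 552499)/(-1140*(1 - 1140) - 454894)) + 832111 = (-2109558 + 1483070/(-1140*(-1139) - 454894)) + 832111 = (-2109558 + 1483070/(1298460 - 454894)) + 832111 = (-2109558 + 1483070/843566) + 832111 = (-2109558 + 1483070*(1/843566)) + 832111 = (-2109558 + 741535/421783) + 832111 = -889774960379/421783 + 832111 = -538804686466/421783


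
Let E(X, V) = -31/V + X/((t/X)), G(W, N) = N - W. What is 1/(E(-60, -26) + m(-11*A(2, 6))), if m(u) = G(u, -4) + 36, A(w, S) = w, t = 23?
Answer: 598/126605 ≈ 0.0047234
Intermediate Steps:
E(X, V) = -31/V + X²/23 (E(X, V) = -31/V + X/((23/X)) = -31/V + X*(X/23) = -31/V + X²/23)
m(u) = 32 - u (m(u) = (-4 - u) + 36 = 32 - u)
1/(E(-60, -26) + m(-11*A(2, 6))) = 1/((-31/(-26) + (1/23)*(-60)²) + (32 - (-11)*2)) = 1/((-31*(-1/26) + (1/23)*3600) + (32 - 1*(-22))) = 1/((31/26 + 3600/23) + (32 + 22)) = 1/(94313/598 + 54) = 1/(126605/598) = 598/126605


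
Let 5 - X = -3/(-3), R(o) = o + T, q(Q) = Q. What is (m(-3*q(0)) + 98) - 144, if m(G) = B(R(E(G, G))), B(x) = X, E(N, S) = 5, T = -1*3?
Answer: -42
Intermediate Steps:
T = -3
R(o) = -3 + o (R(o) = o - 3 = -3 + o)
X = 4 (X = 5 - (-3)/(-3) = 5 - (-3)*(-1)/3 = 5 - 1*1 = 5 - 1 = 4)
B(x) = 4
m(G) = 4
(m(-3*q(0)) + 98) - 144 = (4 + 98) - 144 = 102 - 144 = -42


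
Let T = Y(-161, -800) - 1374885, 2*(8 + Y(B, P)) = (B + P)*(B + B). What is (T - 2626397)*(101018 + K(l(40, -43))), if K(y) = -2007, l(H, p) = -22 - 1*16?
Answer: -380852643259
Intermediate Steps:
l(H, p) = -38 (l(H, p) = -22 - 16 = -38)
Y(B, P) = -8 + B*(B + P) (Y(B, P) = -8 + ((B + P)*(B + B))/2 = -8 + ((B + P)*(2*B))/2 = -8 + (2*B*(B + P))/2 = -8 + B*(B + P))
T = -1220172 (T = (-8 + (-161)² - 161*(-800)) - 1374885 = (-8 + 25921 + 128800) - 1374885 = 154713 - 1374885 = -1220172)
(T - 2626397)*(101018 + K(l(40, -43))) = (-1220172 - 2626397)*(101018 - 2007) = -3846569*99011 = -380852643259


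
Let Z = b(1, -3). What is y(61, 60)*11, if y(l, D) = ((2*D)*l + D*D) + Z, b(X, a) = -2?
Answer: 120098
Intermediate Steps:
Z = -2
y(l, D) = -2 + D² + 2*D*l (y(l, D) = ((2*D)*l + D*D) - 2 = (2*D*l + D²) - 2 = (D² + 2*D*l) - 2 = -2 + D² + 2*D*l)
y(61, 60)*11 = (-2 + 60² + 2*60*61)*11 = (-2 + 3600 + 7320)*11 = 10918*11 = 120098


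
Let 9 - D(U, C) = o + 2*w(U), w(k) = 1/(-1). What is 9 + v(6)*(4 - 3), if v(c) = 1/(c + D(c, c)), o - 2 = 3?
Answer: 109/12 ≈ 9.0833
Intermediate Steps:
w(k) = -1
o = 5 (o = 2 + 3 = 5)
D(U, C) = 6 (D(U, C) = 9 - (5 + 2*(-1)) = 9 - (5 - 2) = 9 - 1*3 = 9 - 3 = 6)
v(c) = 1/(6 + c) (v(c) = 1/(c + 6) = 1/(6 + c))
9 + v(6)*(4 - 3) = 9 + (4 - 3)/(6 + 6) = 9 + 1/12 = 109/12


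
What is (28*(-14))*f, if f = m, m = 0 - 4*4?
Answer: 6272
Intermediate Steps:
m = -16 (m = 0 - 16 = -16)
f = -16
(28*(-14))*f = (28*(-14))*(-16) = -392*(-16) = 6272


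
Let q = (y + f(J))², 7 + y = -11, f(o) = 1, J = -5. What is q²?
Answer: 83521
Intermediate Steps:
y = -18 (y = -7 - 11 = -18)
q = 289 (q = (-18 + 1)² = (-17)² = 289)
q² = 289² = 83521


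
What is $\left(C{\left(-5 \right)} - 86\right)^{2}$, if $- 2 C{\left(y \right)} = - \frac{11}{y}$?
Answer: $\frac{758641}{100} \approx 7586.4$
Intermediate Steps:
$C{\left(y \right)} = \frac{11}{2 y}$ ($C{\left(y \right)} = - \frac{\left(-11\right) \frac{1}{y}}{2} = \frac{11}{2 y}$)
$\left(C{\left(-5 \right)} - 86\right)^{2} = \left(\frac{11}{2 \left(-5\right)} - 86\right)^{2} = \left(\frac{11}{2} \left(- \frac{1}{5}\right) - 86\right)^{2} = \left(- \frac{11}{10} - 86\right)^{2} = \left(- \frac{871}{10}\right)^{2} = \frac{758641}{100}$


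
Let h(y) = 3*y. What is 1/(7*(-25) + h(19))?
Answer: -1/118 ≈ -0.0084746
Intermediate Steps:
1/(7*(-25) + h(19)) = 1/(7*(-25) + 3*19) = 1/(-175 + 57) = 1/(-118) = -1/118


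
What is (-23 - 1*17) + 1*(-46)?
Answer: -86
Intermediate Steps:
(-23 - 1*17) + 1*(-46) = (-23 - 17) - 46 = -40 - 46 = -86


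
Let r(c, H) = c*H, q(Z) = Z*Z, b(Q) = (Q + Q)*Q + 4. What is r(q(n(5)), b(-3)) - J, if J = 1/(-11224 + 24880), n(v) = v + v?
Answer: 30043199/13656 ≈ 2200.0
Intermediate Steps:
n(v) = 2*v
b(Q) = 4 + 2*Q² (b(Q) = (2*Q)*Q + 4 = 2*Q² + 4 = 4 + 2*Q²)
q(Z) = Z²
J = 1/13656 ≈ 7.3228e-5
r(c, H) = H*c
r(q(n(5)), b(-3)) - J = (4 + 2*(-3)²)*(2*5)² - 1*1/13656 = (4 + 2*9)*10² - 1/13656 = (4 + 18)*100 - 1/13656 = 22*100 - 1/13656 = 2200 - 1/13656 = 30043199/13656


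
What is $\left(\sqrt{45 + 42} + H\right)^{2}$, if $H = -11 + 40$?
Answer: $\left(29 + \sqrt{87}\right)^{2} \approx 1469.0$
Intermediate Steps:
$H = 29$
$\left(\sqrt{45 + 42} + H\right)^{2} = \left(\sqrt{45 + 42} + 29\right)^{2} = \left(\sqrt{87} + 29\right)^{2} = \left(29 + \sqrt{87}\right)^{2}$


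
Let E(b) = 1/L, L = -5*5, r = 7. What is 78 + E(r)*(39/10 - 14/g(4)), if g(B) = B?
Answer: 9748/125 ≈ 77.984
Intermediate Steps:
L = -25
E(b) = -1/25 (E(b) = 1/(-25) = -1/25)
78 + E(r)*(39/10 - 14/g(4)) = 78 - (39/10 - 14/4)/25 = 78 - (39*(1/10) - 14*1/4)/25 = 78 - (39/10 - 7/2)/25 = 78 - 1/25*2/5 = 78 - 2/125 = 9748/125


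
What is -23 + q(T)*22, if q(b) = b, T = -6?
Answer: -155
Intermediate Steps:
-23 + q(T)*22 = -23 - 6*22 = -23 - 132 = -155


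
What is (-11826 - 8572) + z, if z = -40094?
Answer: -60492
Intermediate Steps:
(-11826 - 8572) + z = (-11826 - 8572) - 40094 = -20398 - 40094 = -60492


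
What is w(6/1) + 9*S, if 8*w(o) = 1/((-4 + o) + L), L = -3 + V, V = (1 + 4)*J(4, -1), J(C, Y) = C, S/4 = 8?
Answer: 43777/152 ≈ 288.01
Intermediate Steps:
S = 32 (S = 4*8 = 32)
V = 20 (V = (1 + 4)*4 = 5*4 = 20)
L = 17 (L = -3 + 20 = 17)
w(o) = 1/(8*(13 + o)) (w(o) = 1/(8*((-4 + o) + 17)) = 1/(8*(13 + o)))
w(6/1) + 9*S = 1/(8*(13 + 6/1)) + 9*32 = 1/(8*(13 + 6*1)) + 288 = 1/(8*(13 + 6)) + 288 = (1/8)/19 + 288 = (1/8)*(1/19) + 288 = 1/152 + 288 = 43777/152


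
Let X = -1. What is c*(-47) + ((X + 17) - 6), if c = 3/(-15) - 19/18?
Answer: 6211/90 ≈ 69.011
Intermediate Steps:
c = -113/90 (c = 3*(-1/15) - 19*1/18 = -⅕ - 19/18 = -113/90 ≈ -1.2556)
c*(-47) + ((X + 17) - 6) = -113/90*(-47) + ((-1 + 17) - 6) = 5311/90 + (16 - 6) = 5311/90 + 10 = 6211/90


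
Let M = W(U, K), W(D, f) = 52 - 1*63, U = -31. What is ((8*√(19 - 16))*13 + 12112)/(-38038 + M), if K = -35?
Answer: -12112/38049 - 104*√3/38049 ≈ -0.32306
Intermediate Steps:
W(D, f) = -11 (W(D, f) = 52 - 63 = -11)
M = -11
((8*√(19 - 16))*13 + 12112)/(-38038 + M) = ((8*√(19 - 16))*13 + 12112)/(-38038 - 11) = ((8*√3)*13 + 12112)/(-38049) = (104*√3 + 12112)*(-1/38049) = (12112 + 104*√3)*(-1/38049) = -12112/38049 - 104*√3/38049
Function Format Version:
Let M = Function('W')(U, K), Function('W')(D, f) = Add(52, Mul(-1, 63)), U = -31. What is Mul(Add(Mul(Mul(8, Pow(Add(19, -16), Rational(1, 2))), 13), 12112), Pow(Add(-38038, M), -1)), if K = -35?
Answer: Add(Rational(-12112, 38049), Mul(Rational(-104, 38049), Pow(3, Rational(1, 2)))) ≈ -0.32306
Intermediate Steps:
Function('W')(D, f) = -11 (Function('W')(D, f) = Add(52, -63) = -11)
M = -11
Mul(Add(Mul(Mul(8, Pow(Add(19, -16), Rational(1, 2))), 13), 12112), Pow(Add(-38038, M), -1)) = Mul(Add(Mul(Mul(8, Pow(Add(19, -16), Rational(1, 2))), 13), 12112), Pow(Add(-38038, -11), -1)) = Mul(Add(Mul(Mul(8, Pow(3, Rational(1, 2))), 13), 12112), Pow(-38049, -1)) = Mul(Add(Mul(104, Pow(3, Rational(1, 2))), 12112), Rational(-1, 38049)) = Mul(Add(12112, Mul(104, Pow(3, Rational(1, 2)))), Rational(-1, 38049)) = Add(Rational(-12112, 38049), Mul(Rational(-104, 38049), Pow(3, Rational(1, 2))))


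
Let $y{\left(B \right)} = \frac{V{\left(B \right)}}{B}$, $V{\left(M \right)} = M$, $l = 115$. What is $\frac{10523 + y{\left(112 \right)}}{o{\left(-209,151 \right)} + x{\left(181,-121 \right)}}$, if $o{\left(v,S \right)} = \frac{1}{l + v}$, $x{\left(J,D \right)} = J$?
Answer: $\frac{329752}{5671} \approx 58.147$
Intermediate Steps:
$y{\left(B \right)} = 1$ ($y{\left(B \right)} = \frac{B}{B} = 1$)
$o{\left(v,S \right)} = \frac{1}{115 + v}$
$\frac{10523 + y{\left(112 \right)}}{o{\left(-209,151 \right)} + x{\left(181,-121 \right)}} = \frac{10523 + 1}{\frac{1}{115 - 209} + 181} = \frac{10524}{\frac{1}{-94} + 181} = \frac{10524}{- \frac{1}{94} + 181} = \frac{10524}{\frac{17013}{94}} = 10524 \cdot \frac{94}{17013} = \frac{329752}{5671}$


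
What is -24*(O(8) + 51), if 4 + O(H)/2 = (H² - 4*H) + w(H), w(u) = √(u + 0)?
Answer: -2568 - 96*√2 ≈ -2703.8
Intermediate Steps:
w(u) = √u
O(H) = -8 - 8*H + 2*√H + 2*H² (O(H) = -8 + 2*((H² - 4*H) + √H) = -8 + 2*(√H + H² - 4*H) = -8 + (-8*H + 2*√H + 2*H²) = -8 - 8*H + 2*√H + 2*H²)
-24*(O(8) + 51) = -24*((-8 - 8*8 + 2*√8 + 2*8²) + 51) = -24*((-8 - 64 + 2*(2*√2) + 2*64) + 51) = -24*((-8 - 64 + 4*√2 + 128) + 51) = -24*((56 + 4*√2) + 51) = -24*(107 + 4*√2) = -2568 - 96*√2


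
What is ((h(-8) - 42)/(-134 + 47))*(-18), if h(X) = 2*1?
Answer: -240/29 ≈ -8.2759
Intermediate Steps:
h(X) = 2
((h(-8) - 42)/(-134 + 47))*(-18) = ((2 - 42)/(-134 + 47))*(-18) = -40/(-87)*(-18) = -40*(-1/87)*(-18) = (40/87)*(-18) = -240/29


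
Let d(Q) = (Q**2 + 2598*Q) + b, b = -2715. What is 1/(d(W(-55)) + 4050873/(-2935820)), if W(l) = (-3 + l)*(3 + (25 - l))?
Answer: 2935820/31310836253507 ≈ 9.3764e-8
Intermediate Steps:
W(l) = (-3 + l)*(28 - l)
d(Q) = -2715 + Q**2 + 2598*Q (d(Q) = (Q**2 + 2598*Q) - 2715 = -2715 + Q**2 + 2598*Q)
1/(d(W(-55)) + 4050873/(-2935820)) = 1/((-2715 + (-84 - 1*(-55)**2 + 31*(-55))**2 + 2598*(-84 - 1*(-55)**2 + 31*(-55))) + 4050873/(-2935820)) = 1/((-2715 + (-84 - 1*3025 - 1705)**2 + 2598*(-84 - 1*3025 - 1705)) + 4050873*(-1/2935820)) = 1/((-2715 + (-84 - 3025 - 1705)**2 + 2598*(-84 - 3025 - 1705)) - 4050873/2935820) = 1/((-2715 + (-4814)**2 + 2598*(-4814)) - 4050873/2935820) = 1/((-2715 + 23174596 - 12506772) - 4050873/2935820) = 1/(10665109 - 4050873/2935820) = 1/(31310836253507/2935820) = 2935820/31310836253507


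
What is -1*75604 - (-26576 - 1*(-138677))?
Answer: -187705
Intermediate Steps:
-1*75604 - (-26576 - 1*(-138677)) = -75604 - (-26576 + 138677) = -75604 - 1*112101 = -75604 - 112101 = -187705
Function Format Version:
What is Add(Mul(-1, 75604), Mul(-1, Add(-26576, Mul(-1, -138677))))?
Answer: -187705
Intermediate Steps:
Add(Mul(-1, 75604), Mul(-1, Add(-26576, Mul(-1, -138677)))) = Add(-75604, Mul(-1, Add(-26576, 138677))) = Add(-75604, Mul(-1, 112101)) = Add(-75604, -112101) = -187705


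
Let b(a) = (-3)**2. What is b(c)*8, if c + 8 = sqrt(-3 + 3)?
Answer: 72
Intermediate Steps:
c = -8 (c = -8 + sqrt(-3 + 3) = -8 + sqrt(0) = -8 + 0 = -8)
b(a) = 9
b(c)*8 = 9*8 = 72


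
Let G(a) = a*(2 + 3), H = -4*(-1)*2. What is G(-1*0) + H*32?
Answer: 256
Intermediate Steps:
H = 8 (H = 4*2 = 8)
G(a) = 5*a (G(a) = a*5 = 5*a)
G(-1*0) + H*32 = 5*(-1*0) + 8*32 = 5*0 + 256 = 0 + 256 = 256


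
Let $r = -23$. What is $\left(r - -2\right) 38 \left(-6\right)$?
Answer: $4788$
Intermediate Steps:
$\left(r - -2\right) 38 \left(-6\right) = \left(-23 - -2\right) 38 \left(-6\right) = \left(-23 + 2\right) 38 \left(-6\right) = \left(-21\right) 38 \left(-6\right) = \left(-798\right) \left(-6\right) = 4788$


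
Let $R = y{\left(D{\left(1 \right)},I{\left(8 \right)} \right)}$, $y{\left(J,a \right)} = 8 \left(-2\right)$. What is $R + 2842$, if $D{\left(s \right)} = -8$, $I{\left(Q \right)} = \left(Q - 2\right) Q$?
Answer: $2826$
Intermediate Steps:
$I{\left(Q \right)} = Q \left(-2 + Q\right)$ ($I{\left(Q \right)} = \left(-2 + Q\right) Q = Q \left(-2 + Q\right)$)
$y{\left(J,a \right)} = -16$
$R = -16$
$R + 2842 = -16 + 2842 = 2826$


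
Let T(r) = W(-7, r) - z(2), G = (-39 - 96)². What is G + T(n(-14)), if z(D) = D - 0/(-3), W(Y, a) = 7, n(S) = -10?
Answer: 18230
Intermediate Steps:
G = 18225 (G = (-135)² = 18225)
z(D) = D (z(D) = D - 0*(-1)/3 = D - 1*0 = D + 0 = D)
T(r) = 5 (T(r) = 7 - 1*2 = 7 - 2 = 5)
G + T(n(-14)) = 18225 + 5 = 18230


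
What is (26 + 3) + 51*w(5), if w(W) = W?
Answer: 284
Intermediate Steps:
(26 + 3) + 51*w(5) = (26 + 3) + 51*5 = 29 + 255 = 284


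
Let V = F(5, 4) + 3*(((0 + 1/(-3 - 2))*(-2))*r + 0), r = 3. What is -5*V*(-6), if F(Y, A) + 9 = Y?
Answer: -12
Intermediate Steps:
F(Y, A) = -9 + Y
V = -⅖ (V = (-9 + 5) + 3*(((0 + 1/(-3 - 2))*(-2))*3 + 0) = -4 + 3*(((0 + 1/(-5))*(-2))*3 + 0) = -4 + 3*(((0 - ⅕)*(-2))*3 + 0) = -4 + 3*(-⅕*(-2)*3 + 0) = -4 + 3*((⅖)*3 + 0) = -4 + 3*(6/5 + 0) = -4 + 3*(6/5) = -4 + 18/5 = -⅖ ≈ -0.40000)
-5*V*(-6) = -5*(-⅖)*(-6) = 2*(-6) = -12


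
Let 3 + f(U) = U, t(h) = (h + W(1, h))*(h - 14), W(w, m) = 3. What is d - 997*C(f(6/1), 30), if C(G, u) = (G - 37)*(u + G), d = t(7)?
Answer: 1118564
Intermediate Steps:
t(h) = (-14 + h)*(3 + h) (t(h) = (h + 3)*(h - 14) = (3 + h)*(-14 + h) = (-14 + h)*(3 + h))
d = -70 (d = -42 + 7**2 - 11*7 = -42 + 49 - 77 = -70)
f(U) = -3 + U
C(G, u) = (-37 + G)*(G + u)
d - 997*C(f(6/1), 30) = -70 - 997*((-3 + 6/1)**2 - 37*(-3 + 6/1) - 37*30 + (-3 + 6/1)*30) = -70 - 997*((-3 + 6*1)**2 - 37*(-3 + 6*1) - 1110 + (-3 + 6*1)*30) = -70 - 997*((-3 + 6)**2 - 37*(-3 + 6) - 1110 + (-3 + 6)*30) = -70 - 997*(3**2 - 37*3 - 1110 + 3*30) = -70 - 997*(9 - 111 - 1110 + 90) = -70 - 997*(-1122) = -70 + 1118634 = 1118564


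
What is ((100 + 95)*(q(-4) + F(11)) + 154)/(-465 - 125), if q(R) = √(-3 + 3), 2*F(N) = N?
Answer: -2453/1180 ≈ -2.0788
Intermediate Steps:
F(N) = N/2
q(R) = 0 (q(R) = √0 = 0)
((100 + 95)*(q(-4) + F(11)) + 154)/(-465 - 125) = ((100 + 95)*(0 + (½)*11) + 154)/(-465 - 125) = (195*(0 + 11/2) + 154)/(-590) = (195*(11/2) + 154)*(-1/590) = (2145/2 + 154)*(-1/590) = (2453/2)*(-1/590) = -2453/1180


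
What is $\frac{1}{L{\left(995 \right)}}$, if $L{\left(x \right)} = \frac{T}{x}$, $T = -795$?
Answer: $- \frac{199}{159} \approx -1.2516$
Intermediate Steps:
$L{\left(x \right)} = - \frac{795}{x}$
$\frac{1}{L{\left(995 \right)}} = \frac{1}{\left(-795\right) \frac{1}{995}} = \frac{1}{- \frac{159}{199}} = - \frac{199}{159}$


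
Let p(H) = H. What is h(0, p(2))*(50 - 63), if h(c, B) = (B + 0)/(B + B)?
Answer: -13/2 ≈ -6.5000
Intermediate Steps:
h(c, B) = 1/2 (h(c, B) = B/((2*B)) = B*(1/(2*B)) = 1/2)
h(0, p(2))*(50 - 63) = (50 - 63)/2 = (1/2)*(-13) = -13/2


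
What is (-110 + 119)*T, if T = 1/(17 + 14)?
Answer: 9/31 ≈ 0.29032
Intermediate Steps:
T = 1/31 ≈ 0.032258
(-110 + 119)*T = (-110 + 119)*(1/31) = 9*(1/31) = 9/31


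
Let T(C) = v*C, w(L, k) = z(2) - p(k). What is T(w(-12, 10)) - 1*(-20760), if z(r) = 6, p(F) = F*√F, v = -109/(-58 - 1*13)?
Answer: 1474614/71 - 1090*√10/71 ≈ 20721.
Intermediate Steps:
v = 109/71 (v = -109/(-58 - 13) = -109/(-71) = -109*(-1/71) = 109/71 ≈ 1.5352)
p(F) = F^(3/2)
w(L, k) = 6 - k^(3/2)
T(C) = 109*C/71
T(w(-12, 10)) - 1*(-20760) = 109*(6 - 10^(3/2))/71 - 1*(-20760) = 109*(6 - 10*√10)/71 + 20760 = (654/71 - 1090*√10/71) + 20760 = 1474614/71 - 1090*√10/71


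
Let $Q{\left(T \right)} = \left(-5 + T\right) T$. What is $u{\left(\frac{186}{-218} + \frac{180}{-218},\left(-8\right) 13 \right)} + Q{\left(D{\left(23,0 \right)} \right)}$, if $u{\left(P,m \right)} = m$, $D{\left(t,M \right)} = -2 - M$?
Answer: $-90$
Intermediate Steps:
$Q{\left(T \right)} = T \left(-5 + T\right)$
$u{\left(\frac{186}{-218} + \frac{180}{-218},\left(-8\right) 13 \right)} + Q{\left(D{\left(23,0 \right)} \right)} = \left(-8\right) 13 + \left(-2 - 0\right) \left(-5 - 2\right) = -104 + \left(-2 + 0\right) \left(-5 + \left(-2 + 0\right)\right) = -104 - 2 \left(-5 - 2\right) = -104 - -14 = -104 + 14 = -90$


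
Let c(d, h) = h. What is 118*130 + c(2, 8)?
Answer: 15348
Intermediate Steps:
118*130 + c(2, 8) = 118*130 + 8 = 15340 + 8 = 15348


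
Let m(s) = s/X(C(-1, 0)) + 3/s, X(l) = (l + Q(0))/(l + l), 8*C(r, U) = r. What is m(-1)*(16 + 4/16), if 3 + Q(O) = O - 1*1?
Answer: -6565/132 ≈ -49.735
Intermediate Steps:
C(r, U) = r/8
Q(O) = -4 + O (Q(O) = -3 + (O - 1*1) = -3 + (O - 1) = -3 + (-1 + O) = -4 + O)
X(l) = (-4 + l)/(2*l) (X(l) = (l + (-4 + 0))/(l + l) = (l - 4)/((2*l)) = (-4 + l)*(1/(2*l)) = (-4 + l)/(2*l))
m(s) = 3/s + 2*s/33 (m(s) = s/(((-4 + (⅛)*(-1))/(2*(((⅛)*(-1)))))) + 3/s = s/(((-4 - ⅛)/(2*(-⅛)))) + 3/s = s/(((½)*(-8)*(-33/8))) + 3/s = s/(33/2) + 3/s = s*(2/33) + 3/s = 2*s/33 + 3/s = 3/s + 2*s/33)
m(-1)*(16 + 4/16) = (3/(-1) + (2/33)*(-1))*(16 + 4/16) = (3*(-1) - 2/33)*(16 + 4*(1/16)) = (-3 - 2/33)*(16 + ¼) = -101/33*65/4 = -6565/132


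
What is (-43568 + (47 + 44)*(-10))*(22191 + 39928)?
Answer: -2762928882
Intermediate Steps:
(-43568 + (47 + 44)*(-10))*(22191 + 39928) = (-43568 + 91*(-10))*62119 = (-43568 - 910)*62119 = -44478*62119 = -2762928882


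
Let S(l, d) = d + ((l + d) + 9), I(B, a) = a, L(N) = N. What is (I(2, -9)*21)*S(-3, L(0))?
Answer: -1134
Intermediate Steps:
S(l, d) = 9 + l + 2*d (S(l, d) = d + ((d + l) + 9) = d + (9 + d + l) = 9 + l + 2*d)
(I(2, -9)*21)*S(-3, L(0)) = (-9*21)*(9 - 3 + 2*0) = -189*(9 - 3 + 0) = -189*6 = -1134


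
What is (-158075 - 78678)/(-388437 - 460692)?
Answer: 236753/849129 ≈ 0.27882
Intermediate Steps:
(-158075 - 78678)/(-388437 - 460692) = -236753/(-849129) = -236753*(-1/849129) = 236753/849129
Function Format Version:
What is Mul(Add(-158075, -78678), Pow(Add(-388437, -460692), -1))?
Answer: Rational(236753, 849129) ≈ 0.27882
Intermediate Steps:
Mul(Add(-158075, -78678), Pow(Add(-388437, -460692), -1)) = Mul(-236753, Pow(-849129, -1)) = Mul(-236753, Rational(-1, 849129)) = Rational(236753, 849129)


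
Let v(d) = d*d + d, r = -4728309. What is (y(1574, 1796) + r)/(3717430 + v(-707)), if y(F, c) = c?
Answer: -4726513/4216572 ≈ -1.1209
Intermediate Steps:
v(d) = d + d² (v(d) = d² + d = d + d²)
(y(1574, 1796) + r)/(3717430 + v(-707)) = (1796 - 4728309)/(3717430 - 707*(1 - 707)) = -4726513/(3717430 - 707*(-706)) = -4726513/(3717430 + 499142) = -4726513/4216572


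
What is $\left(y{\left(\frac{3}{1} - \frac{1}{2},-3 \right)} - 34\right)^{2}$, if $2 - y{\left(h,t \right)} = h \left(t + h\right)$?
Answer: $\frac{15129}{16} \approx 945.56$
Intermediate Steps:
$y{\left(h,t \right)} = 2 - h \left(h + t\right)$ ($y{\left(h,t \right)} = 2 - h \left(t + h\right) = 2 - h \left(h + t\right)$)
$\left(y{\left(\frac{3}{1} - \frac{1}{2},-3 \right)} - 34\right)^{2} = \left(\left(2 - \left(\frac{3}{1} - \frac{1}{2}\right)^{2} - \left(\frac{3}{1} - \frac{1}{2}\right) \left(-3\right)\right) - 34\right)^{2} = \left(\left(2 - \left(3 \cdot 1 - \frac{1}{2}\right)^{2} - \left(3 \cdot 1 - \frac{1}{2}\right) \left(-3\right)\right) - 34\right)^{2} = \left(\left(2 - \left(3 - \frac{1}{2}\right)^{2} - \left(3 - \frac{1}{2}\right) \left(-3\right)\right) - 34\right)^{2} = \left(\left(2 - \left(\frac{5}{2}\right)^{2} - \frac{5}{2} \left(-3\right)\right) - 34\right)^{2} = \left(\left(2 - \frac{25}{4} + \frac{15}{2}\right) - 34\right)^{2} = \left(\frac{13}{4} - 34\right)^{2} = \left(- \frac{123}{4}\right)^{2} = \frac{15129}{16}$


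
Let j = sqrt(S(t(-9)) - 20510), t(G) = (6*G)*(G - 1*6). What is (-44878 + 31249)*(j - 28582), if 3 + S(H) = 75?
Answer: 389544078 - 13629*I*sqrt(20438) ≈ 3.8954e+8 - 1.9484e+6*I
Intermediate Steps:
t(G) = 6*G*(-6 + G) (t(G) = (6*G)*(G - 6) = (6*G)*(-6 + G) = 6*G*(-6 + G))
S(H) = 72 (S(H) = -3 + 75 = 72)
j = I*sqrt(20438) (j = sqrt(72 - 20510) = sqrt(-20438) = I*sqrt(20438) ≈ 142.96*I)
(-44878 + 31249)*(j - 28582) = (-44878 + 31249)*(I*sqrt(20438) - 28582) = -13629*(-28582 + I*sqrt(20438)) = 389544078 - 13629*I*sqrt(20438)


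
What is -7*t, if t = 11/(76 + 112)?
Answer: -77/188 ≈ -0.40957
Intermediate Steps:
t = 11/188 ≈ 0.058511
-7*t = -7*11/188 = -77/188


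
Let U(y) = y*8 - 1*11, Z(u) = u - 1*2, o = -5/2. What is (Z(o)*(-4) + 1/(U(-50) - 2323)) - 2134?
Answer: -5785145/2734 ≈ -2116.0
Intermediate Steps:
o = -5/2 (o = -5*½ = -5/2 ≈ -2.5000)
Z(u) = -2 + u (Z(u) = u - 2 = -2 + u)
U(y) = -11 + 8*y (U(y) = 8*y - 11 = -11 + 8*y)
(Z(o)*(-4) + 1/(U(-50) - 2323)) - 2134 = ((-2 - 5/2)*(-4) + 1/((-11 + 8*(-50)) - 2323)) - 2134 = (-9/2*(-4) + 1/((-11 - 400) - 2323)) - 2134 = (18 + 1/(-411 - 2323)) - 2134 = (18 + 1/(-2734)) - 2134 = (18 - 1/2734) - 2134 = 49211/2734 - 2134 = -5785145/2734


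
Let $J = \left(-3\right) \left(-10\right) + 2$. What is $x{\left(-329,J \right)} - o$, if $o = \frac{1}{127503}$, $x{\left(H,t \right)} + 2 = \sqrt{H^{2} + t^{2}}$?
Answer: $- \frac{255007}{127503} + 41 \sqrt{65} \approx 328.55$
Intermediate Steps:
$J = 32$ ($J = 30 + 2 = 32$)
$x{\left(H,t \right)} = -2 + \sqrt{H^{2} + t^{2}}$
$o = \frac{1}{127503} \approx 7.843 \cdot 10^{-6}$
$x{\left(-329,J \right)} - o = \left(-2 + \sqrt{\left(-329\right)^{2} + 32^{2}}\right) - \frac{1}{127503} = \left(-2 + \sqrt{108241 + 1024}\right) - \frac{1}{127503} = \left(-2 + \sqrt{109265}\right) - \frac{1}{127503} = \left(-2 + 41 \sqrt{65}\right) - \frac{1}{127503} = - \frac{255007}{127503} + 41 \sqrt{65}$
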